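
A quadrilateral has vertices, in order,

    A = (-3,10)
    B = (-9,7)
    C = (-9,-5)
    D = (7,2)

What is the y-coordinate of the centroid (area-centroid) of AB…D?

25/9

Apply the surveyor's formula. First the cross-terms c_i = x_i·y_{i+1} − x_{i+1}·y_i:
  69, 108, 17, 76  ⇒  2A = 270, A = 135.
Then Σ (y_i + y_{i+1})·c_i = 2250, so ȳ = 2250 / (6·135) = 25/9.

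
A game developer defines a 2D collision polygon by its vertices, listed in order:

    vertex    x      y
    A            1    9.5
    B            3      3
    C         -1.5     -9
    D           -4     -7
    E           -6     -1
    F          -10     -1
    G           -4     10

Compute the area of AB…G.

Cross-terms: -25.5, -22.5, -25.5, -38, -4, -104, -48  ⇒  Σ = -267.5
Area = |Σ|/2 = 133.75.

133.75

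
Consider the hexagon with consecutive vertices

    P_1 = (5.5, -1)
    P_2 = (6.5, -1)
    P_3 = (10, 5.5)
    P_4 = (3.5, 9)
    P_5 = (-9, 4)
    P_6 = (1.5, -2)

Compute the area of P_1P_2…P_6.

Apply the shoelace (surveyor's) formula: 2A = Σ (x_i·y_{i+1} − x_{i+1}·y_i), indices taken mod 6.
Σ = (1) + (45.75) + (70.75) + (95) + (12) + (9.5) = 234
Area = |Σ|/2 = 117.

117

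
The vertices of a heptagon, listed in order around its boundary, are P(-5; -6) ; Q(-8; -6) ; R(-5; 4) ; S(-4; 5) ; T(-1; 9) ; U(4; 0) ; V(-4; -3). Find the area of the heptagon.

79.5

Apply the shoelace formula: 2A = Σ (x_i·y_{i+1} − x_{i+1}·y_i), indices taken mod 7.
Σ = (-18) + (-62) + (-9) + (-31) + (-36) + (-12) + (9) = -159
Area = |Σ|/2 = 79.5.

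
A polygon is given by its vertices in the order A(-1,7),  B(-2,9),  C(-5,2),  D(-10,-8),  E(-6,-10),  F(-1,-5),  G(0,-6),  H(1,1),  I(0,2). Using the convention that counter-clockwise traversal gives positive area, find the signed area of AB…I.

97

A→B: (-1)(9) − (-2)(7) = 5
B→C: (-2)(2) − (-5)(9) = 41
C→D: (-5)(-8) − (-10)(2) = 60
D→E: (-10)(-10) − (-6)(-8) = 52
E→F: (-6)(-5) − (-1)(-10) = 20
F→G: (-1)(-6) − (0)(-5) = 6
G→H: (0)(1) − (1)(-6) = 6
H→I: (1)(2) − (0)(1) = 2
I→A: (0)(7) − (-1)(2) = 2
Σ = 194
Signed area = Σ/2 = 97 (positive ⇒ counter-clockwise traversal).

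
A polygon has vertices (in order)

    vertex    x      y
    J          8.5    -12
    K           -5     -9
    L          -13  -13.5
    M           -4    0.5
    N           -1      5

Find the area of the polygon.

Cross-terms: -136.5, -49.5, -60.5, -19.5, -30.5  ⇒  Σ = -296.5
Area = |Σ|/2 = 148.25.

148.25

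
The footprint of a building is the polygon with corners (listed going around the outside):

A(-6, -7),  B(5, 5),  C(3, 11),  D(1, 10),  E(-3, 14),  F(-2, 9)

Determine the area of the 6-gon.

Σ = (5) + (40) + (19) + (44) + (1) + (68) = 177
Area = |Σ|/2 = 88.5.

88.5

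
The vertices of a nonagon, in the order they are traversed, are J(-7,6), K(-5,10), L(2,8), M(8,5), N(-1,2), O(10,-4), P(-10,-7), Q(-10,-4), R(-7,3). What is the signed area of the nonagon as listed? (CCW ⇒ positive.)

-184

Apply the shoelace (surveyor's) formula: 2A = Σ (x_i·y_{i+1} − x_{i+1}·y_i), indices taken mod 9.
Cross-terms: -40, -60, -54, 21, -16, -110, -30, -58, -21  ⇒  Σ = -368
Signed area = Σ/2 = -184 (negative ⇒ clockwise traversal).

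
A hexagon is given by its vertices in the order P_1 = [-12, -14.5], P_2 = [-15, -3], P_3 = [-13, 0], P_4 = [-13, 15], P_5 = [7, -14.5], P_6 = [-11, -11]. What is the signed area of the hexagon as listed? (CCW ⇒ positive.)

-270.5

Apply Gauss's area formula: 2A = Σ (x_i·y_{i+1} − x_{i+1}·y_i), indices taken mod 6.
Σ = (-181.5) + (-39) + (-195) + (83.5) + (-236.5) + (27.5) = -541
Signed area = Σ/2 = -270.5 (negative ⇒ clockwise traversal).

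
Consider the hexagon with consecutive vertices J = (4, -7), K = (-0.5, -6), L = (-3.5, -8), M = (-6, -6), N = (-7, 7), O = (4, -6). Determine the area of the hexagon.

Apply Gauss's area formula: 2A = Σ (x_i·y_{i+1} − x_{i+1}·y_i), indices taken mod 6.
Cross-terms: -27.5, -17, -27, -84, 14, -4  ⇒  Σ = -145.5
Area = |Σ|/2 = 72.75.

72.75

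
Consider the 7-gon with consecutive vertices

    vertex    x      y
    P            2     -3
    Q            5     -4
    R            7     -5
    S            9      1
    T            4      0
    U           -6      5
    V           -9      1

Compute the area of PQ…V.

71

Apply the surveyor's formula: 2A = Σ (x_i·y_{i+1} − x_{i+1}·y_i), indices taken mod 7.
Cross-terms: 7, 3, 52, -4, 20, 39, 25  ⇒  Σ = 142
Area = |Σ|/2 = 71.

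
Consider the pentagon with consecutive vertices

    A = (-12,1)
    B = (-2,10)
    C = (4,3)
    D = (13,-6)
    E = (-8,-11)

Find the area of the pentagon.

279

Σ = (-118) + (-46) + (-63) + (-191) + (-140) = -558
Area = |Σ|/2 = 279.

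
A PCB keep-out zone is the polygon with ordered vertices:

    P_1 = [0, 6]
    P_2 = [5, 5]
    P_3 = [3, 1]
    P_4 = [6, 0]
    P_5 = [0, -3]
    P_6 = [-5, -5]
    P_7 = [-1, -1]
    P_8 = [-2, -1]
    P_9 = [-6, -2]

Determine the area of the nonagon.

59

Apply the shoelace (surveyor's) formula: 2A = Σ (x_i·y_{i+1} − x_{i+1}·y_i), indices taken mod 9.
P_1→P_2: (0)(5) − (5)(6) = -30
P_2→P_3: (5)(1) − (3)(5) = -10
P_3→P_4: (3)(0) − (6)(1) = -6
P_4→P_5: (6)(-3) − (0)(0) = -18
P_5→P_6: (0)(-5) − (-5)(-3) = -15
P_6→P_7: (-5)(-1) − (-1)(-5) = 0
P_7→P_8: (-1)(-1) − (-2)(-1) = -1
P_8→P_9: (-2)(-2) − (-6)(-1) = -2
P_9→P_1: (-6)(6) − (0)(-2) = -36
Σ = -118
Area = |Σ|/2 = 59.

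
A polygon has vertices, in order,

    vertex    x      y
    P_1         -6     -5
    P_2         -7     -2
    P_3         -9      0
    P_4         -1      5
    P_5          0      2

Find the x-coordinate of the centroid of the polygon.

Apply the surveyor's formula. First the cross-terms c_i = x_i·y_{i+1} − x_{i+1}·y_i:
  -23, -18, -45, -2, 12  ⇒  2A = -76, A = -38.
Then Σ (x_i + x_{i+1})·c_i = 967, so x̄ = 967 / (6·(-38)) = -967/228.

-967/228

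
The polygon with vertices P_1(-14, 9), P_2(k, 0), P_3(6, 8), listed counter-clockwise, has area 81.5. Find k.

The doubled signed area Σ (x_i y_{i+1} − x_{i+1} y_i) is linear in k.
With k=0 it equals 166; the coefficient of k is -1 (from the two edges through P_2).
So -1·k + 166 = 2·81.5 = 163 ⇒ k = 3.

3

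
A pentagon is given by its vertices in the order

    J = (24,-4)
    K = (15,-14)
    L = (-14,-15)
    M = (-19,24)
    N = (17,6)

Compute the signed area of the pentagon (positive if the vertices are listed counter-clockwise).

-1026

Σ = (-276) + (-421) + (-621) + (-522) + (-212) = -2052
Signed area = Σ/2 = -1026 (negative ⇒ clockwise traversal).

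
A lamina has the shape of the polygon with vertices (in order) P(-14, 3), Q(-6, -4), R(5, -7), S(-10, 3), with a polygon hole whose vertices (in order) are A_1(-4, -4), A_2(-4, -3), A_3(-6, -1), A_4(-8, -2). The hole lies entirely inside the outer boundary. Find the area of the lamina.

Outer boundary:
Apply the shoelace (surveyor's) formula: 2A = Σ (x_i·y_{i+1} − x_{i+1}·y_i), indices taken mod 4.
Cross-terms: 74, 62, -55, 12  ⇒  Σ = 93
Area = |Σ|/2 = 46.5.
Hole:
Apply the shoelace formula: 2A = Σ (x_i·y_{i+1} − x_{i+1}·y_i), indices taken mod 4.
Σ = (-4) + (-14) + (4) + (24) = 10
Area = |Σ|/2 = 5.
Net area = 46.5 − 5 = 41.5.

41.5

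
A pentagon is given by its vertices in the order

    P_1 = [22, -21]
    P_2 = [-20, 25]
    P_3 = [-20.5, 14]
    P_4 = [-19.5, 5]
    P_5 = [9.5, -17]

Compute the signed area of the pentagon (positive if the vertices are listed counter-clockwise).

Apply the shoelace formula: 2A = Σ (x_i·y_{i+1} − x_{i+1}·y_i), indices taken mod 5.
Σ = (130) + (232.5) + (170.5) + (284) + (174.5) = 991.5
Signed area = Σ/2 = 495.75 (positive ⇒ counter-clockwise traversal).

495.75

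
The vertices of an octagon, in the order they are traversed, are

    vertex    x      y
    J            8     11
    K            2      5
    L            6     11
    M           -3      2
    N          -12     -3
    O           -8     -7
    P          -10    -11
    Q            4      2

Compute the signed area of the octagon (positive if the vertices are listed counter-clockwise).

Apply the shoelace formula: 2A = Σ (x_i·y_{i+1} − x_{i+1}·y_i), indices taken mod 8.
Σ = (18) + (-8) + (45) + (33) + (60) + (18) + (24) + (28) = 218
Signed area = Σ/2 = 109 (positive ⇒ counter-clockwise traversal).

109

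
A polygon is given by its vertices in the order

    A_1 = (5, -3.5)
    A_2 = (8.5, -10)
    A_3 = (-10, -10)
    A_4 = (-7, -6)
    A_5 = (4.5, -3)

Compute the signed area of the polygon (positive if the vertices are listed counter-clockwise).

-84

A_1→A_2: (5)(-10) − (8.5)(-3.5) = -20.25
A_2→A_3: (8.5)(-10) − (-10)(-10) = -185
A_3→A_4: (-10)(-6) − (-7)(-10) = -10
A_4→A_5: (-7)(-3) − (4.5)(-6) = 48
A_5→A_1: (4.5)(-3.5) − (5)(-3) = -0.75
Σ = -168
Signed area = Σ/2 = -84 (negative ⇒ clockwise traversal).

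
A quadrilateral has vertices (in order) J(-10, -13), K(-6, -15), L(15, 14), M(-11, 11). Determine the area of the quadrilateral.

Apply Gauss's area formula: 2A = Σ (x_i·y_{i+1} − x_{i+1}·y_i), indices taken mod 4.
Σ = (72) + (141) + (319) + (253) = 785
Area = |Σ|/2 = 392.5.

392.5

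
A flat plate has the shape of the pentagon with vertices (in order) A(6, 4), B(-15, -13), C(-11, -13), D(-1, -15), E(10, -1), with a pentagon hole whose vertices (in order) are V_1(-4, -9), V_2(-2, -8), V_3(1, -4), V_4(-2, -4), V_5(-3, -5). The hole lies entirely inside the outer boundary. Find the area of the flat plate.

180

Outer boundary:
Apply the shoelace (surveyor's) formula: 2A = Σ (x_i·y_{i+1} − x_{i+1}·y_i), indices taken mod 5.
A→B: (6)(-13) − (-15)(4) = -18
B→C: (-15)(-13) − (-11)(-13) = 52
C→D: (-11)(-15) − (-1)(-13) = 152
D→E: (-1)(-1) − (10)(-15) = 151
E→A: (10)(4) − (6)(-1) = 46
Σ = 383
Area = |Σ|/2 = 191.5.
Hole:
Apply the shoelace formula: 2A = Σ (x_i·y_{i+1} − x_{i+1}·y_i), indices taken mod 5.
Σ = (14) + (16) + (-12) + (-2) + (7) = 23
Area = |Σ|/2 = 11.5.
Net area = 191.5 − 11.5 = 180.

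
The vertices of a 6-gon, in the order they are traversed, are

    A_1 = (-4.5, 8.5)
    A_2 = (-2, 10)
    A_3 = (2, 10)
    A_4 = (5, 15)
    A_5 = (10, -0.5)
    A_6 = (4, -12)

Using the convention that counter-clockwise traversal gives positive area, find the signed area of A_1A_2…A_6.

-189.25

Apply the shoelace formula: 2A = Σ (x_i·y_{i+1} − x_{i+1}·y_i), indices taken mod 6.
Cross-terms: -28, -40, -20, -152.5, -118, -20  ⇒  Σ = -378.5
Signed area = Σ/2 = -189.25 (negative ⇒ clockwise traversal).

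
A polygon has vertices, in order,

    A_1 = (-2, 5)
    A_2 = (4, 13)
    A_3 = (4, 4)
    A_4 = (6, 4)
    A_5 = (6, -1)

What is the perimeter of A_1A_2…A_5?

|A_1A_2| = √((6)² + (8)²) = √100 = 10
|A_2A_3| = √((0)² + (-9)²) = √81 = 9
|A_3A_4| = √((2)² + (0)²) = √4 = 2
|A_4A_5| = √((0)² + (-5)²) = √25 = 5
|A_5A_1| = √((-8)² + (6)²) = √100 = 10
Perimeter = 10 + 9 + 2 + 5 + 10 = 36.

36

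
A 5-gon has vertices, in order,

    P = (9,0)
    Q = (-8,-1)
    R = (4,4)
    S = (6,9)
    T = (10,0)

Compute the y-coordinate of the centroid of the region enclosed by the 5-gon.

243/115

Apply the shoelace (surveyor's) formula. First the cross-terms c_i = x_i·y_{i+1} − x_{i+1}·y_i:
  -9, -28, 12, -90, 0  ⇒  2A = -115, A = -57.5.
Then Σ (y_i + y_{i+1})·c_i = -729, so ȳ = -729 / (6·(-57.5)) = 243/115.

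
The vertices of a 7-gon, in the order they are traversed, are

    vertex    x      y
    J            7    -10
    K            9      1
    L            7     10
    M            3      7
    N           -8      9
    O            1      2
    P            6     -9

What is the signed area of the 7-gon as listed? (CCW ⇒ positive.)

119.5

Apply the shoelace formula: 2A = Σ (x_i·y_{i+1} − x_{i+1}·y_i), indices taken mod 7.
Cross-terms: 97, 83, 19, 83, -25, -21, 3  ⇒  Σ = 239
Signed area = Σ/2 = 119.5 (positive ⇒ counter-clockwise traversal).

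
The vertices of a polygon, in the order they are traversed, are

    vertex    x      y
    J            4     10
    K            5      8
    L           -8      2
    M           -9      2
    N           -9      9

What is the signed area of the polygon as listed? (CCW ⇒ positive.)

Apply the shoelace (surveyor's) formula: 2A = Σ (x_i·y_{i+1} − x_{i+1}·y_i), indices taken mod 5.
Σ = (-18) + (74) + (2) + (-63) + (-126) = -131
Signed area = Σ/2 = -65.5 (negative ⇒ clockwise traversal).

-65.5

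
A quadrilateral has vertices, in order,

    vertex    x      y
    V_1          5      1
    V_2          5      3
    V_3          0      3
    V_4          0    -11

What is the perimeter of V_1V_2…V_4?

|V_1V_2| = √((0)² + (2)²) = √4 = 2
|V_2V_3| = √((-5)² + (0)²) = √25 = 5
|V_3V_4| = √((0)² + (-14)²) = √196 = 14
|V_4V_1| = √((5)² + (12)²) = √169 = 13
Perimeter = 2 + 5 + 14 + 13 = 34.

34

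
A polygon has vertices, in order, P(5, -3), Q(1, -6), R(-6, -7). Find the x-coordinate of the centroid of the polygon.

0

Apply the shoelace (surveyor's) formula. First the cross-terms c_i = x_i·y_{i+1} − x_{i+1}·y_i:
  -27, -43, 53  ⇒  2A = -17, A = -8.5.
Then Σ (x_i + x_{i+1})·c_i = 0, so x̄ = 0 / (6·(-8.5)) = 0.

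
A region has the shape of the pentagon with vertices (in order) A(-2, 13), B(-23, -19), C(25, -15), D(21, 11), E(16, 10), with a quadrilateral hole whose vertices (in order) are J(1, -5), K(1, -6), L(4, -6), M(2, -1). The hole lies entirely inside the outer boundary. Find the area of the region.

996.5

Outer boundary:
Apply Gauss's area formula: 2A = Σ (x_i·y_{i+1} − x_{i+1}·y_i), indices taken mod 5.
Σ = (337) + (820) + (590) + (34) + (228) = 2009
Area = |Σ|/2 = 1004.5.
Hole:
Σ = (-1) + (18) + (8) + (-9) = 16
Area = |Σ|/2 = 8.
Net area = 1004.5 − 8 = 996.5.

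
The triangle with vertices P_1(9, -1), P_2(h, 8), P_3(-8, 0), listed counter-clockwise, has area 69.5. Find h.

The doubled signed area Σ (x_i y_{i+1} − x_{i+1} y_i) is linear in h.
With h=0 it equals 144; the coefficient of h is 1 (from the two edges through P_2).
So 1·h + 144 = 2·69.5 = 139 ⇒ h = -5.

-5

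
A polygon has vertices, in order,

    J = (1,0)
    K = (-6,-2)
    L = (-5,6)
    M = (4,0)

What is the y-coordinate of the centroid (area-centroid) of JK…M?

1.5

Apply the shoelace formula. First the cross-terms c_i = x_i·y_{i+1} − x_{i+1}·y_i:
  -2, -46, -24, 0  ⇒  2A = -72, A = -36.
Then Σ (y_i + y_{i+1})·c_i = -324, so ȳ = -324 / (6·(-36)) = 1.5.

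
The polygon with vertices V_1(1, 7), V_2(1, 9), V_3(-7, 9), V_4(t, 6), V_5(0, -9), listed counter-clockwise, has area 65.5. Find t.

-5

The doubled signed area Σ (x_i y_{i+1} − x_{i+1} y_i) is linear in t.
With t=0 it equals 41; the coefficient of t is -18 (from the two edges through V_4).
So -18·t + 41 = 2·65.5 = 131 ⇒ t = -5.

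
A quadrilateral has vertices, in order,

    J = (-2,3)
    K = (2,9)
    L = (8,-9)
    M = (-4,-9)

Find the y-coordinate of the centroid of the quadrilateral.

-17/7

Apply the surveyor's formula. First the cross-terms c_i = x_i·y_{i+1} − x_{i+1}·y_i:
  -24, -90, -108, -30  ⇒  2A = -252, A = -126.
Then Σ (y_i + y_{i+1})·c_i = 1836, so ȳ = 1836 / (6·(-126)) = -17/7.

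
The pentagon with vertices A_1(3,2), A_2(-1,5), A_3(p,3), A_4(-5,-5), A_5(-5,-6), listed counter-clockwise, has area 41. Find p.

Write out the shoelace sum; only the two edges meeting at A_3 involve p:
2·Area = [((-1)·3 − p·5) + (p·(-5) − (-5)·3)] + 30
       = -10·p + 42 = 82
⇒ p = -4.

-4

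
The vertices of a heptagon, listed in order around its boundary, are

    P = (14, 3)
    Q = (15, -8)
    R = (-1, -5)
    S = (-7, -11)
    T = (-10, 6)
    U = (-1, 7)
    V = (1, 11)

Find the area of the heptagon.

Apply the shoelace (surveyor's) formula: 2A = Σ (x_i·y_{i+1} − x_{i+1}·y_i), indices taken mod 7.
Cross-terms: -157, -83, -24, -152, -64, -18, -151  ⇒  Σ = -649
Area = |Σ|/2 = 324.5.

324.5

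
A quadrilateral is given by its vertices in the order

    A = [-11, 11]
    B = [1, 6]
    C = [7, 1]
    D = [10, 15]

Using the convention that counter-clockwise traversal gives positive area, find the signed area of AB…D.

Apply Gauss's area formula: 2A = Σ (x_i·y_{i+1} − x_{i+1}·y_i), indices taken mod 4.
Σ = (-77) + (-41) + (95) + (275) = 252
Signed area = Σ/2 = 126 (positive ⇒ counter-clockwise traversal).

126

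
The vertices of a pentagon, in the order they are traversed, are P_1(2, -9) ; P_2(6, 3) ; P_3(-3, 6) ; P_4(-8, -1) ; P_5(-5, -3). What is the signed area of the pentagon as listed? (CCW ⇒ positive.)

Apply Gauss's area formula: 2A = Σ (x_i·y_{i+1} − x_{i+1}·y_i), indices taken mod 5.
Σ = (60) + (45) + (51) + (19) + (51) = 226
Signed area = Σ/2 = 113 (positive ⇒ counter-clockwise traversal).

113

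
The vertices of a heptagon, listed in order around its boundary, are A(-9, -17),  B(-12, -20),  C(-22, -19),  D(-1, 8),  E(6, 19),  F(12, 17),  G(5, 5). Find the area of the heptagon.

Apply the shoelace (surveyor's) formula: 2A = Σ (x_i·y_{i+1} − x_{i+1}·y_i), indices taken mod 7.
Σ = (-24) + (-212) + (-195) + (-67) + (-126) + (-25) + (-40) = -689
Area = |Σ|/2 = 344.5.

344.5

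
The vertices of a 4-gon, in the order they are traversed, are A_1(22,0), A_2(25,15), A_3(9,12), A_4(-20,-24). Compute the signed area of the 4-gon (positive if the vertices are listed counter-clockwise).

523.5

A_1→A_2: (22)(15) − (25)(0) = 330
A_2→A_3: (25)(12) − (9)(15) = 165
A_3→A_4: (9)(-24) − (-20)(12) = 24
A_4→A_1: (-20)(0) − (22)(-24) = 528
Σ = 1047
Signed area = Σ/2 = 523.5 (positive ⇒ counter-clockwise traversal).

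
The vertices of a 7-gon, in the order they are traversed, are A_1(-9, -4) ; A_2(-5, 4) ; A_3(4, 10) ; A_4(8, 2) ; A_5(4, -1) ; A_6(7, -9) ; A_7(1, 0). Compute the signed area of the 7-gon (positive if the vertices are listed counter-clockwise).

Apply the surveyor's formula: 2A = Σ (x_i·y_{i+1} − x_{i+1}·y_i), indices taken mod 7.
Σ = (-56) + (-66) + (-72) + (-16) + (-29) + (9) + (-4) = -234
Signed area = Σ/2 = -117 (negative ⇒ clockwise traversal).

-117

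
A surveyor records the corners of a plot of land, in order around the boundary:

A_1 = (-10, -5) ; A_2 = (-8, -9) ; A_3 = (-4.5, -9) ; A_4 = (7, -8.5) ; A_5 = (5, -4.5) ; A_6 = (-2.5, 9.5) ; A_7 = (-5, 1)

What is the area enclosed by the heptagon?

Apply the shoelace (surveyor's) formula: 2A = Σ (x_i·y_{i+1} − x_{i+1}·y_i), indices taken mod 7.
Cross-terms: 50, 31.5, 101.25, 11, 36.25, 45, 35  ⇒  Σ = 310
Area = |Σ|/2 = 155.

155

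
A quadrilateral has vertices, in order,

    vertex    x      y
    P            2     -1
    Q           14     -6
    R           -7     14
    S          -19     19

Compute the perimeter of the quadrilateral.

|PQ| = √((12)² + (-5)²) = √169 = 13
|QR| = √((-21)² + (20)²) = √841 = 29
|RS| = √((-12)² + (5)²) = √169 = 13
|SP| = √((21)² + (-20)²) = √841 = 29
Perimeter = 13 + 29 + 13 + 29 = 84.

84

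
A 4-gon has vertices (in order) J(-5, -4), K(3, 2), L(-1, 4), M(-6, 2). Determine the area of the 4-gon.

J→K: (-5)(2) − (3)(-4) = 2
K→L: (3)(4) − (-1)(2) = 14
L→M: (-1)(2) − (-6)(4) = 22
M→J: (-6)(-4) − (-5)(2) = 34
Σ = 72
Area = |Σ|/2 = 36.

36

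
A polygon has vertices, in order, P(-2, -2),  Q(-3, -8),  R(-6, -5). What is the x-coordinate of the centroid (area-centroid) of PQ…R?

-11/3

Apply the shoelace formula. First the cross-terms c_i = x_i·y_{i+1} − x_{i+1}·y_i:
  10, -33, 2  ⇒  2A = -21, A = -10.5.
Then Σ (x_i + x_{i+1})·c_i = 231, so x̄ = 231 / (6·(-10.5)) = -11/3.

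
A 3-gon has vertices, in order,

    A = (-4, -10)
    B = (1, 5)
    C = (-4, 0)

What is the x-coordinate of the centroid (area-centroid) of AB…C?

-7/3

Apply the surveyor's formula. First the cross-terms c_i = x_i·y_{i+1} − x_{i+1}·y_i:
  -10, 20, 40  ⇒  2A = 50, A = 25.
Then Σ (x_i + x_{i+1})·c_i = -350, so x̄ = -350 / (6·25) = -7/3.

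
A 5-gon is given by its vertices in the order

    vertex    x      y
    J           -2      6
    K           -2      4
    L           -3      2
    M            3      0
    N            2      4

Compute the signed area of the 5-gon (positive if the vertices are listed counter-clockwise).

19

Apply the shoelace (surveyor's) formula: 2A = Σ (x_i·y_{i+1} − x_{i+1}·y_i), indices taken mod 5.
Σ = (4) + (8) + (-6) + (12) + (20) = 38
Signed area = Σ/2 = 19 (positive ⇒ counter-clockwise traversal).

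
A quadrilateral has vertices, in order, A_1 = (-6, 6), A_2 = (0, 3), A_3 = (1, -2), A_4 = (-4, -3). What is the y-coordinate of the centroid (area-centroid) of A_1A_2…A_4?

118/111

Apply Gauss's area formula. First the cross-terms c_i = x_i·y_{i+1} − x_{i+1}·y_i:
  -18, -3, -11, -42  ⇒  2A = -74, A = -37.
Then Σ (y_i + y_{i+1})·c_i = -236, so ȳ = -236 / (6·(-37)) = 118/111.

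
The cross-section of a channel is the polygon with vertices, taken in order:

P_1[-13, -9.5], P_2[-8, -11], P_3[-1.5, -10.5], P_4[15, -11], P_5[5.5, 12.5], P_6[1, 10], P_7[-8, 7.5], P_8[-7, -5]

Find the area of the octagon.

390.25

Apply the shoelace (surveyor's) formula: 2A = Σ (x_i·y_{i+1} − x_{i+1}·y_i), indices taken mod 8.
Σ = (67) + (67.5) + (174) + (248) + (42.5) + (87.5) + (92.5) + (1.5) = 780.5
Area = |Σ|/2 = 390.25.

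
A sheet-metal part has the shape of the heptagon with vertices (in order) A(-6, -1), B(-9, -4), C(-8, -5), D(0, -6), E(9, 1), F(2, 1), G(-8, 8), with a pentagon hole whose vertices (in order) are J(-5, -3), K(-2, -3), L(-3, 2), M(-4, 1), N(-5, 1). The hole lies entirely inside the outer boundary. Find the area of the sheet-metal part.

97.5

Outer boundary:
Apply Gauss's area formula: 2A = Σ (x_i·y_{i+1} − x_{i+1}·y_i), indices taken mod 7.
Σ = (15) + (13) + (48) + (54) + (7) + (24) + (56) = 217
Area = |Σ|/2 = 108.5.
Hole:
Σ = (9) + (-13) + (5) + (1) + (20) = 22
Area = |Σ|/2 = 11.
Net area = 108.5 − 11 = 97.5.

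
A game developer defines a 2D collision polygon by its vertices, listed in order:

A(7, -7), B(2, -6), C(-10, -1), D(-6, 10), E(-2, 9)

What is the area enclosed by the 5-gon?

139.5

Apply Gauss's area formula: 2A = Σ (x_i·y_{i+1} − x_{i+1}·y_i), indices taken mod 5.
Σ = (-28) + (-62) + (-106) + (-34) + (-49) = -279
Area = |Σ|/2 = 139.5.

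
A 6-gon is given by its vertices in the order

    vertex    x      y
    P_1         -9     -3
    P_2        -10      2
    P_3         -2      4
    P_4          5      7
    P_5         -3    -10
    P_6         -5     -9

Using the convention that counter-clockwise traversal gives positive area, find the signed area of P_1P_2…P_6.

Apply the shoelace (surveyor's) formula: 2A = Σ (x_i·y_{i+1} − x_{i+1}·y_i), indices taken mod 6.
P_1→P_2: (-9)(2) − (-10)(-3) = -48
P_2→P_3: (-10)(4) − (-2)(2) = -36
P_3→P_4: (-2)(7) − (5)(4) = -34
P_4→P_5: (5)(-10) − (-3)(7) = -29
P_5→P_6: (-3)(-9) − (-5)(-10) = -23
P_6→P_1: (-5)(-3) − (-9)(-9) = -66
Σ = -236
Signed area = Σ/2 = -118 (negative ⇒ clockwise traversal).

-118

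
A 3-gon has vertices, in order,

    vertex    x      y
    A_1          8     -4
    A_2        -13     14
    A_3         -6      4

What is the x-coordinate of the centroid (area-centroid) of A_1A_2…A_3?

-11/3

Apply Gauss's area formula. First the cross-terms c_i = x_i·y_{i+1} − x_{i+1}·y_i:
  60, 32, -8  ⇒  2A = 84, A = 42.
Then Σ (x_i + x_{i+1})·c_i = -924, so x̄ = -924 / (6·42) = -11/3.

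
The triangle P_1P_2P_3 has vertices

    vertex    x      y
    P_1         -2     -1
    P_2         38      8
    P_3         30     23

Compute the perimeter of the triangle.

98

|P_1P_2| = √((40)² + (9)²) = √1681 = 41
|P_2P_3| = √((-8)² + (15)²) = √289 = 17
|P_3P_1| = √((-32)² + (-24)²) = √1600 = 40
Perimeter = 41 + 17 + 40 = 98.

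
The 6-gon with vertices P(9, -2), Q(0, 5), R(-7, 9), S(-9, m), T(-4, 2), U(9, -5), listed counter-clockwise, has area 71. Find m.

10

Write out the shoelace sum; only the two edges meeting at S involve m:
2·Area = [((-7)·m − (-9)·9) + ((-9)·2 − (-4)·m)] + 109
       = -3·m + 172 = 142
⇒ m = 10.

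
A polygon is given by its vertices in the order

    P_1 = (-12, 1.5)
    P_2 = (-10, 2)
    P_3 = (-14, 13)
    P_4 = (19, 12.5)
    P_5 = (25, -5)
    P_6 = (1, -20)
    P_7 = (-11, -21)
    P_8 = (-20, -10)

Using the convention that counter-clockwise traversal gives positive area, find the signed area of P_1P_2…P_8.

-1068.25

Apply the surveyor's formula: 2A = Σ (x_i·y_{i+1} − x_{i+1}·y_i), indices taken mod 8.
Σ = (-9) + (-102) + (-422) + (-407.5) + (-495) + (-241) + (-310) + (-150) = -2136.5
Signed area = Σ/2 = -1068.25 (negative ⇒ clockwise traversal).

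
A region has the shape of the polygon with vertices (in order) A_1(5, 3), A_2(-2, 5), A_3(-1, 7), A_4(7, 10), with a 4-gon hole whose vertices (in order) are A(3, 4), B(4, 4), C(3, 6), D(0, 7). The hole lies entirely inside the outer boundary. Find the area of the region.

29

Outer boundary:
Σ = (31) + (-9) + (-59) + (-29) = -66
Area = |Σ|/2 = 33.
Hole:
Σ = (-4) + (12) + (21) + (-21) = 8
Area = |Σ|/2 = 4.
Net area = 33 − 4 = 29.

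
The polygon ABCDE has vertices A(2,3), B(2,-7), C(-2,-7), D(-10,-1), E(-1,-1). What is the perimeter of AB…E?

|AB| = √((0)² + (-10)²) = √100 = 10
|BC| = √((-4)² + (0)²) = √16 = 4
|CD| = √((-8)² + (6)²) = √100 = 10
|DE| = √((9)² + (0)²) = √81 = 9
|EA| = √((3)² + (4)²) = √25 = 5
Perimeter = 10 + 4 + 10 + 9 + 5 = 38.

38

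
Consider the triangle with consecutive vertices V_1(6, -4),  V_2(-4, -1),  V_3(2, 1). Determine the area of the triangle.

V_1→V_2: (6)(-1) − (-4)(-4) = -22
V_2→V_3: (-4)(1) − (2)(-1) = -2
V_3→V_1: (2)(-4) − (6)(1) = -14
Σ = -38
Area = |Σ|/2 = 19.

19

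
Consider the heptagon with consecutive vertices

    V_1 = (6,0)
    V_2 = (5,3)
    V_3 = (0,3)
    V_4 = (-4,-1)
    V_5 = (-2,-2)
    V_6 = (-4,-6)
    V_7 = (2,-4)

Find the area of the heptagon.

Cross-terms: 18, 15, 12, 6, 4, 28, 24  ⇒  Σ = 107
Area = |Σ|/2 = 53.5.

53.5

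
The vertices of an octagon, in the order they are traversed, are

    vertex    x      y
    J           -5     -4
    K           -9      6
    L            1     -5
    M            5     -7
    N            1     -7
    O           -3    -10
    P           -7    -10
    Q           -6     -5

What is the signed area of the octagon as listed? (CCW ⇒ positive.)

-67

Apply the surveyor's formula: 2A = Σ (x_i·y_{i+1} − x_{i+1}·y_i), indices taken mod 8.
Σ = (-66) + (39) + (18) + (-28) + (-31) + (-40) + (-25) + (-1) = -134
Signed area = Σ/2 = -67 (negative ⇒ clockwise traversal).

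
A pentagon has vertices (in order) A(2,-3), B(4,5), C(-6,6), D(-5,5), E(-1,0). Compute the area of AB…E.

A→B: (2)(5) − (4)(-3) = 22
B→C: (4)(6) − (-6)(5) = 54
C→D: (-6)(5) − (-5)(6) = 0
D→E: (-5)(0) − (-1)(5) = 5
E→A: (-1)(-3) − (2)(0) = 3
Σ = 84
Area = |Σ|/2 = 42.

42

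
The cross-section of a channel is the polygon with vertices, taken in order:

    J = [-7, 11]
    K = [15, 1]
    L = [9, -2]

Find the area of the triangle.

63

Apply the shoelace formula: 2A = Σ (x_i·y_{i+1} − x_{i+1}·y_i), indices taken mod 3.
Σ = (-172) + (-39) + (85) = -126
Area = |Σ|/2 = 63.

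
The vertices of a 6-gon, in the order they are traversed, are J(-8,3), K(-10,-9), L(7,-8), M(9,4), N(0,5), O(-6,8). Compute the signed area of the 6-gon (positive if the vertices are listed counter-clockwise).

233

J→K: (-8)(-9) − (-10)(3) = 102
K→L: (-10)(-8) − (7)(-9) = 143
L→M: (7)(4) − (9)(-8) = 100
M→N: (9)(5) − (0)(4) = 45
N→O: (0)(8) − (-6)(5) = 30
O→J: (-6)(3) − (-8)(8) = 46
Σ = 466
Signed area = Σ/2 = 233 (positive ⇒ counter-clockwise traversal).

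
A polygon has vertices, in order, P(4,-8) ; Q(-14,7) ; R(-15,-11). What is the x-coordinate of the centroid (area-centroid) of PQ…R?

-25/3

Apply Gauss's area formula. First the cross-terms c_i = x_i·y_{i+1} − x_{i+1}·y_i:
  -84, 259, 164  ⇒  2A = 339, A = 169.5.
Then Σ (x_i + x_{i+1})·c_i = -8475, so x̄ = -8475 / (6·169.5) = -25/3.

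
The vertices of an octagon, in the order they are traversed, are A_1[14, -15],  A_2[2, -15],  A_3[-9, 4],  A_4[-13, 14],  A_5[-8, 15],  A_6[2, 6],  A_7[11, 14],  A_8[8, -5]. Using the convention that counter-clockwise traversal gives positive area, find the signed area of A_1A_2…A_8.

Apply the surveyor's formula: 2A = Σ (x_i·y_{i+1} − x_{i+1}·y_i), indices taken mod 8.
A_1→A_2: (14)(-15) − (2)(-15) = -180
A_2→A_3: (2)(4) − (-9)(-15) = -127
A_3→A_4: (-9)(14) − (-13)(4) = -74
A_4→A_5: (-13)(15) − (-8)(14) = -83
A_5→A_6: (-8)(6) − (2)(15) = -78
A_6→A_7: (2)(14) − (11)(6) = -38
A_7→A_8: (11)(-5) − (8)(14) = -167
A_8→A_1: (8)(-15) − (14)(-5) = -50
Σ = -797
Signed area = Σ/2 = -398.5 (negative ⇒ clockwise traversal).

-398.5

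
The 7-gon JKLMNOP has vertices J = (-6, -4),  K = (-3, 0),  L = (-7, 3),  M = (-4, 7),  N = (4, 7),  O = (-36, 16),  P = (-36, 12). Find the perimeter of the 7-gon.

102

|JK| = √((3)² + (4)²) = √25 = 5
|KL| = √((-4)² + (3)²) = √25 = 5
|LM| = √((3)² + (4)²) = √25 = 5
|MN| = √((8)² + (0)²) = √64 = 8
|NO| = √((-40)² + (9)²) = √1681 = 41
|OP| = √((0)² + (-4)²) = √16 = 4
|PJ| = √((30)² + (-16)²) = √1156 = 34
Perimeter = 5 + 5 + 5 + 8 + 41 + 4 + 34 = 102.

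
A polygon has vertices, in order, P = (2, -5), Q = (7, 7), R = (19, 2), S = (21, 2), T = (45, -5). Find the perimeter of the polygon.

|PQ| = √((5)² + (12)²) = √169 = 13
|QR| = √((12)² + (-5)²) = √169 = 13
|RS| = √((2)² + (0)²) = √4 = 2
|ST| = √((24)² + (-7)²) = √625 = 25
|TP| = √((-43)² + (0)²) = √1849 = 43
Perimeter = 13 + 13 + 2 + 25 + 43 = 96.

96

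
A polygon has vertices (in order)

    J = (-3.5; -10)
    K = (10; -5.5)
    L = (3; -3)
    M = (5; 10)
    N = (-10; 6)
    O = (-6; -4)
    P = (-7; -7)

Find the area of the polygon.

Apply the shoelace (surveyor's) formula: 2A = Σ (x_i·y_{i+1} − x_{i+1}·y_i), indices taken mod 7.
Σ = (119.25) + (-13.5) + (45) + (130) + (76) + (14) + (45.5) = 416.25
Area = |Σ|/2 = 208.125.

208.125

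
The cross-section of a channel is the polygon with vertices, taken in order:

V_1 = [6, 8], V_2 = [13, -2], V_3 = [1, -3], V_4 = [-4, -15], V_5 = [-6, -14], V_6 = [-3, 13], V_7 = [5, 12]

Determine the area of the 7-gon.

Apply Gauss's area formula: 2A = Σ (x_i·y_{i+1} − x_{i+1}·y_i), indices taken mod 7.
Σ = (-116) + (-37) + (-27) + (-34) + (-120) + (-101) + (-32) = -467
Area = |Σ|/2 = 233.5.

233.5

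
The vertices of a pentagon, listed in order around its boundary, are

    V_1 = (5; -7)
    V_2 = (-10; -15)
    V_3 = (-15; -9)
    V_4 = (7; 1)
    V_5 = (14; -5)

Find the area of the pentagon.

Apply the shoelace formula: 2A = Σ (x_i·y_{i+1} − x_{i+1}·y_i), indices taken mod 5.
Σ = (-145) + (-135) + (48) + (-49) + (-73) = -354
Area = |Σ|/2 = 177.

177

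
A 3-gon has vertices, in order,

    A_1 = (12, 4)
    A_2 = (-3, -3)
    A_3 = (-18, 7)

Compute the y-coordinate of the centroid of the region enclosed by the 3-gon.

Apply Gauss's area formula. First the cross-terms c_i = x_i·y_{i+1} − x_{i+1}·y_i:
  -24, -75, -156  ⇒  2A = -255, A = -127.5.
Then Σ (y_i + y_{i+1})·c_i = -2040, so ȳ = -2040 / (6·(-127.5)) = 8/3.

8/3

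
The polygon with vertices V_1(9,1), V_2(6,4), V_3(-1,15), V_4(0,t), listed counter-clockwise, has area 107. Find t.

-9

The doubled signed area Σ (x_i y_{i+1} − x_{i+1} y_i) is linear in t.
With t=0 it equals 124; the coefficient of t is -10 (from the two edges through V_4).
So -10·t + 124 = 2·107 = 214 ⇒ t = -9.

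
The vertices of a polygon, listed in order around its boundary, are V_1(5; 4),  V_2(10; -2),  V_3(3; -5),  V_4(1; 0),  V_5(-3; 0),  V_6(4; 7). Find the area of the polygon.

64.5

V_1→V_2: (5)(-2) − (10)(4) = -50
V_2→V_3: (10)(-5) − (3)(-2) = -44
V_3→V_4: (3)(0) − (1)(-5) = 5
V_4→V_5: (1)(0) − (-3)(0) = 0
V_5→V_6: (-3)(7) − (4)(0) = -21
V_6→V_1: (4)(4) − (5)(7) = -19
Σ = -129
Area = |Σ|/2 = 64.5.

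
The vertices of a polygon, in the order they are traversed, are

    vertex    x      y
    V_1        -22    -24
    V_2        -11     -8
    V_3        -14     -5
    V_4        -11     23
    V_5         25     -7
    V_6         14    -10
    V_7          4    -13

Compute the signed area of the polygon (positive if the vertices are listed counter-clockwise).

-848

Cross-terms: -88, -57, -377, -498, -152, -142, -382  ⇒  Σ = -1696
Signed area = Σ/2 = -848 (negative ⇒ clockwise traversal).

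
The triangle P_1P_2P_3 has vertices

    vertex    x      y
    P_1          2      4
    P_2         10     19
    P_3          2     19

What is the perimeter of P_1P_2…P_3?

40

|P_1P_2| = √((8)² + (15)²) = √289 = 17
|P_2P_3| = √((-8)² + (0)²) = √64 = 8
|P_3P_1| = √((0)² + (-15)²) = √225 = 15
Perimeter = 17 + 8 + 15 = 40.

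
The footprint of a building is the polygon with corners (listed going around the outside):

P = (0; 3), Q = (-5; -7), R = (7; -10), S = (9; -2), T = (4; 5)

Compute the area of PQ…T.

127.5

Σ = (15) + (99) + (76) + (53) + (12) = 255
Area = |Σ|/2 = 127.5.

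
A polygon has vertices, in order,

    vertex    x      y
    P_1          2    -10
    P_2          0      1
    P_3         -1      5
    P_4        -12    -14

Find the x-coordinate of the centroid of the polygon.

-271/75

Apply Gauss's area formula. First the cross-terms c_i = x_i·y_{i+1} − x_{i+1}·y_i:
  2, 1, 74, 148  ⇒  2A = 225, A = 112.5.
Then Σ (x_i + x_{i+1})·c_i = -2439, so x̄ = -2439 / (6·112.5) = -271/75.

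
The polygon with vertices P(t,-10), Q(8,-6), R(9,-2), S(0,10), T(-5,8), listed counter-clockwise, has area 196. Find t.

The doubled signed area Σ (x_i y_{i+1} − x_{i+1} y_i) is linear in t.
With t=0 it equals 308; the coefficient of t is -14 (from the two edges through P).
So -14·t + 308 = 2·196 = 392 ⇒ t = -6.

-6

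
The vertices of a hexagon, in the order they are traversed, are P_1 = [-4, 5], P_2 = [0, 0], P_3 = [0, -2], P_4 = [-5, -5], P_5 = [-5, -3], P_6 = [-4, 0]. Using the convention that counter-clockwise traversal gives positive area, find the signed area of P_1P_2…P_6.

Cross-terms: 0, 0, -10, -10, -12, -20  ⇒  Σ = -52
Signed area = Σ/2 = -26 (negative ⇒ clockwise traversal).

-26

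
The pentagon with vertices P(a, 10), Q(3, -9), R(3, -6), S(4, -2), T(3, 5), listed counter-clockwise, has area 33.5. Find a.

-1

The doubled signed area Σ (x_i y_{i+1} − x_{i+1} y_i) is linear in a.
With a=0 it equals 53; the coefficient of a is -14 (from the two edges through P).
So -14·a + 53 = 2·33.5 = 67 ⇒ a = -1.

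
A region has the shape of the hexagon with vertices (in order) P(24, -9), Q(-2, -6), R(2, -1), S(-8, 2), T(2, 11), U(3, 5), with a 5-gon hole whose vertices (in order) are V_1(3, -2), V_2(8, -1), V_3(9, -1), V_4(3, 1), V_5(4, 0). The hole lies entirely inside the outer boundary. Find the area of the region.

Outer boundary:
Σ = (-162) + (14) + (-4) + (-92) + (-23) + (-147) = -414
Area = |Σ|/2 = 207.
Hole:
Σ = (13) + (1) + (12) + (-4) + (-8) = 14
Area = |Σ|/2 = 7.
Net area = 207 − 7 = 200.

200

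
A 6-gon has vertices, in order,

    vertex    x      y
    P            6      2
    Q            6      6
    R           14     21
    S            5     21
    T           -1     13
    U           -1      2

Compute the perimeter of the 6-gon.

|PQ| = √((0)² + (4)²) = √16 = 4
|QR| = √((8)² + (15)²) = √289 = 17
|RS| = √((-9)² + (0)²) = √81 = 9
|ST| = √((-6)² + (-8)²) = √100 = 10
|TU| = √((0)² + (-11)²) = √121 = 11
|UP| = √((7)² + (0)²) = √49 = 7
Perimeter = 4 + 17 + 9 + 10 + 11 + 7 = 58.

58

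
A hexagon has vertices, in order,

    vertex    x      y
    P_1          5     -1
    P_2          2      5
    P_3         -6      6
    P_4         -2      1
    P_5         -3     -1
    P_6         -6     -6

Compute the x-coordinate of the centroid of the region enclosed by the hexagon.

-49/96

Apply Gauss's area formula. First the cross-terms c_i = x_i·y_{i+1} − x_{i+1}·y_i:
  27, 42, 6, 5, 12, 36  ⇒  2A = 128, A = 64.
Then Σ (x_i + x_{i+1})·c_i = -196, so x̄ = -196 / (6·64) = -49/96.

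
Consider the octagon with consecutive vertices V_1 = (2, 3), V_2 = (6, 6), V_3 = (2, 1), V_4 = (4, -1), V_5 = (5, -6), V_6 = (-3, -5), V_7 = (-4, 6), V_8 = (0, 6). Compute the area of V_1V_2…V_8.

Apply the shoelace (surveyor's) formula: 2A = Σ (x_i·y_{i+1} − x_{i+1}·y_i), indices taken mod 8.
Σ = (-6) + (-6) + (-6) + (-19) + (-43) + (-38) + (-24) + (-12) = -154
Area = |Σ|/2 = 77.

77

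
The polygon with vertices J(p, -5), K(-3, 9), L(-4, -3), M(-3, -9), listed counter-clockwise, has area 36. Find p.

0

The doubled signed area Σ (x_i y_{i+1} − x_{i+1} y_i) is linear in p.
With p=0 it equals 72; the coefficient of p is 18 (from the two edges through J).
So 18·p + 72 = 2·36 = 72 ⇒ p = 0.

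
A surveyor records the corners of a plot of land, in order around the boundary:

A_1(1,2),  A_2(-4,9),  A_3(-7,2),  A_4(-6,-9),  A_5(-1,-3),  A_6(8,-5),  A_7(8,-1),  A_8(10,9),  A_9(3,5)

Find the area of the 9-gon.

A_1→A_2: (1)(9) − (-4)(2) = 17
A_2→A_3: (-4)(2) − (-7)(9) = 55
A_3→A_4: (-7)(-9) − (-6)(2) = 75
A_4→A_5: (-6)(-3) − (-1)(-9) = 9
A_5→A_6: (-1)(-5) − (8)(-3) = 29
A_6→A_7: (8)(-1) − (8)(-5) = 32
A_7→A_8: (8)(9) − (10)(-1) = 82
A_8→A_9: (10)(5) − (3)(9) = 23
A_9→A_1: (3)(2) − (1)(5) = 1
Σ = 323
Area = |Σ|/2 = 161.5.

161.5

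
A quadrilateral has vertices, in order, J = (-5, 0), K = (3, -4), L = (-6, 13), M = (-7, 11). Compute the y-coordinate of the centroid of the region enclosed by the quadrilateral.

Apply Gauss's area formula. First the cross-terms c_i = x_i·y_{i+1} − x_{i+1}·y_i:
  20, 15, 25, 55  ⇒  2A = 115, A = 57.5.
Then Σ (y_i + y_{i+1})·c_i = 1260, so ȳ = 1260 / (6·57.5) = 84/23.

84/23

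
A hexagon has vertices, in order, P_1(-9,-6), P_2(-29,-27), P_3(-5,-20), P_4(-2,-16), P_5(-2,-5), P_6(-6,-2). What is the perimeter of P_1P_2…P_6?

|P_1P_2| = √((-20)² + (-21)²) = √841 = 29
|P_2P_3| = √((24)² + (7)²) = √625 = 25
|P_3P_4| = √((3)² + (4)²) = √25 = 5
|P_4P_5| = √((0)² + (11)²) = √121 = 11
|P_5P_6| = √((-4)² + (3)²) = √25 = 5
|P_6P_1| = √((-3)² + (-4)²) = √25 = 5
Perimeter = 29 + 25 + 5 + 11 + 5 + 5 = 80.

80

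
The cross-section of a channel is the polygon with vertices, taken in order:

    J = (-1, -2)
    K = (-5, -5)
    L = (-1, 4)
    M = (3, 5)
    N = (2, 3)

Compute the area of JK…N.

Apply the shoelace formula: 2A = Σ (x_i·y_{i+1} − x_{i+1}·y_i), indices taken mod 5.
Σ = (-5) + (-25) + (-17) + (-1) + (-1) = -49
Area = |Σ|/2 = 24.5.

24.5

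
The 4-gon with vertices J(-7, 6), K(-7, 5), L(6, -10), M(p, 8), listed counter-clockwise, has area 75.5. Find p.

0

The doubled signed area Σ (x_i y_{i+1} − x_{i+1} y_i) is linear in p.
With p=0 it equals 151; the coefficient of p is 16 (from the two edges through M).
So 16·p + 151 = 2·75.5 = 151 ⇒ p = 0.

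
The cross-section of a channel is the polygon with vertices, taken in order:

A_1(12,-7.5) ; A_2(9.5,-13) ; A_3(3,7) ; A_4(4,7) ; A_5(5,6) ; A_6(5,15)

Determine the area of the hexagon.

Cross-terms: -84.75, 105.5, -7, -11, 45, -217.5  ⇒  Σ = -169.75
Area = |Σ|/2 = 84.875.

84.875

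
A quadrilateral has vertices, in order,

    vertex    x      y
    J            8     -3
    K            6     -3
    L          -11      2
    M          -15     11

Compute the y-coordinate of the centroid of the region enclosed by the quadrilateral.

70/23

Apply the shoelace formula. First the cross-terms c_i = x_i·y_{i+1} − x_{i+1}·y_i:
  -6, -21, -91, -43  ⇒  2A = -161, A = -80.5.
Then Σ (y_i + y_{i+1})·c_i = -1470, so ȳ = -1470 / (6·(-80.5)) = 70/23.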